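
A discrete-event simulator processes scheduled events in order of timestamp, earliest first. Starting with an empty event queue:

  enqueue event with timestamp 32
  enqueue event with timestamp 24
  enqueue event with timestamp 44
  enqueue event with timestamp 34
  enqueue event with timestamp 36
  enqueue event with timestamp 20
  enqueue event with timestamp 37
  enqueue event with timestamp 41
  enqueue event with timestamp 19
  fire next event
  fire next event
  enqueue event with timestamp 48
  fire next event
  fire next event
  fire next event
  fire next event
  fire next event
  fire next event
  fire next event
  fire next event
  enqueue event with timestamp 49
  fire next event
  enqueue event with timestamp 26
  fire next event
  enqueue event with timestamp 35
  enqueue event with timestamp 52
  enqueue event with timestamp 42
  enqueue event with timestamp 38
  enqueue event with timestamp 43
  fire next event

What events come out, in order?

insert 32 → {32}
insert 24 → {24, 32}
insert 44 → {24, 32, 44}
insert 34 → {24, 32, 34, 44}
insert 36 → {24, 32, 34, 36, 44}
insert 20 → {20, 24, 32, 34, 36, 44}
insert 37 → {20, 24, 32, 34, 36, 37, 44}
insert 41 → {20, 24, 32, 34, 36, 37, 41, 44}
insert 19 → {19, 20, 24, 32, 34, 36, 37, 41, 44}
fire next event → 19; now {20, 24, 32, 34, 36, 37, 41, 44}
fire next event → 20; now {24, 32, 34, 36, 37, 41, 44}
insert 48 → {24, 32, 34, 36, 37, 41, 44, 48}
fire next event → 24; now {32, 34, 36, 37, 41, 44, 48}
fire next event → 32; now {34, 36, 37, 41, 44, 48}
fire next event → 34; now {36, 37, 41, 44, 48}
fire next event → 36; now {37, 41, 44, 48}
fire next event → 37; now {41, 44, 48}
fire next event → 41; now {44, 48}
fire next event → 44; now {48}
fire next event → 48; now {}
insert 49 → {49}
fire next event → 49; now {}
insert 26 → {26}
fire next event → 26; now {}
insert 35 → {35}
insert 52 → {35, 52}
insert 42 → {35, 42, 52}
insert 38 → {35, 38, 42, 52}
insert 43 → {35, 38, 42, 43, 52}
fire next event → 35; now {38, 42, 43, 52}

19 → 20 → 24 → 32 → 34 → 36 → 37 → 41 → 44 → 48 → 49 → 26 → 35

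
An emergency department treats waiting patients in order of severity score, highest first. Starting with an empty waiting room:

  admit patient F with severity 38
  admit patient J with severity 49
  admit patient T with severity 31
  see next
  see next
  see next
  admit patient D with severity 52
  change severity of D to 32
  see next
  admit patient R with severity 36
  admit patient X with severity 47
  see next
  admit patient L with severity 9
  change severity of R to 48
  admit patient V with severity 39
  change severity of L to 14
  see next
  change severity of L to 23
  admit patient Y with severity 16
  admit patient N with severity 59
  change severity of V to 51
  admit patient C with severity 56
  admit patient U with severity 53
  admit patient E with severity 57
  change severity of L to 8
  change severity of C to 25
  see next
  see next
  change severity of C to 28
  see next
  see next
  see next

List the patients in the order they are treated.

J → F → T → D → X → R → N → E → U → V → C

add F (severity 38) → {F:38}
add J (severity 49) → {J:49, F:38}
add T (severity 31) → {J:49, F:38, T:31}
see next → J; now {F:38, T:31}
see next → F; now {T:31}
see next → T; now {}
add D (severity 52) → {D:52}
update D to severity 32 → {D:32}
see next → D; now {}
add R (severity 36) → {R:36}
add X (severity 47) → {X:47, R:36}
see next → X; now {R:36}
add L (severity 9) → {R:36, L:9}
update R to severity 48 → {R:48, L:9}
add V (severity 39) → {R:48, V:39, L:9}
update L to severity 14 → {R:48, V:39, L:14}
see next → R; now {V:39, L:14}
update L to severity 23 → {V:39, L:23}
add Y (severity 16) → {V:39, L:23, Y:16}
add N (severity 59) → {N:59, V:39, L:23, Y:16}
update V to severity 51 → {N:59, V:51, L:23, Y:16}
add C (severity 56) → {N:59, C:56, V:51, L:23, Y:16}
add U (severity 53) → {N:59, C:56, U:53, V:51, L:23, Y:16}
add E (severity 57) → {N:59, E:57, C:56, U:53, V:51, L:23, Y:16}
update L to severity 8 → {N:59, E:57, C:56, U:53, V:51, Y:16, L:8}
update C to severity 25 → {N:59, E:57, U:53, V:51, C:25, Y:16, L:8}
see next → N; now {E:57, U:53, V:51, C:25, Y:16, L:8}
see next → E; now {U:53, V:51, C:25, Y:16, L:8}
update C to severity 28 → {U:53, V:51, C:28, Y:16, L:8}
see next → U; now {V:51, C:28, Y:16, L:8}
see next → V; now {C:28, Y:16, L:8}
see next → C; now {Y:16, L:8}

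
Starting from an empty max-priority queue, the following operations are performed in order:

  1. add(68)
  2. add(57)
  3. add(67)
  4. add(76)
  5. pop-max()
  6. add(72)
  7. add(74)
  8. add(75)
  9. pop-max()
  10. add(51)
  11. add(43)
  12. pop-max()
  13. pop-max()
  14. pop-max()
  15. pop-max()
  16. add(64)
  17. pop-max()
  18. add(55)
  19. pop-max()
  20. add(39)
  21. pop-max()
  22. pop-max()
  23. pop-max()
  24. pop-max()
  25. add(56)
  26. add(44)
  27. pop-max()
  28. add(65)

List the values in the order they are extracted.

insert 68 → {68}
insert 57 → {68, 57}
insert 67 → {68, 67, 57}
insert 76 → {76, 68, 67, 57}
pop-max → 76; now {68, 67, 57}
insert 72 → {72, 68, 67, 57}
insert 74 → {74, 72, 68, 67, 57}
insert 75 → {75, 74, 72, 68, 67, 57}
pop-max → 75; now {74, 72, 68, 67, 57}
insert 51 → {74, 72, 68, 67, 57, 51}
insert 43 → {74, 72, 68, 67, 57, 51, 43}
pop-max → 74; now {72, 68, 67, 57, 51, 43}
pop-max → 72; now {68, 67, 57, 51, 43}
pop-max → 68; now {67, 57, 51, 43}
pop-max → 67; now {57, 51, 43}
insert 64 → {64, 57, 51, 43}
pop-max → 64; now {57, 51, 43}
insert 55 → {57, 55, 51, 43}
pop-max → 57; now {55, 51, 43}
insert 39 → {55, 51, 43, 39}
pop-max → 55; now {51, 43, 39}
pop-max → 51; now {43, 39}
pop-max → 43; now {39}
pop-max → 39; now {}
insert 56 → {56}
insert 44 → {56, 44}
pop-max → 56; now {44}
insert 65 → {65, 44}

[76, 75, 74, 72, 68, 67, 64, 57, 55, 51, 43, 39, 56]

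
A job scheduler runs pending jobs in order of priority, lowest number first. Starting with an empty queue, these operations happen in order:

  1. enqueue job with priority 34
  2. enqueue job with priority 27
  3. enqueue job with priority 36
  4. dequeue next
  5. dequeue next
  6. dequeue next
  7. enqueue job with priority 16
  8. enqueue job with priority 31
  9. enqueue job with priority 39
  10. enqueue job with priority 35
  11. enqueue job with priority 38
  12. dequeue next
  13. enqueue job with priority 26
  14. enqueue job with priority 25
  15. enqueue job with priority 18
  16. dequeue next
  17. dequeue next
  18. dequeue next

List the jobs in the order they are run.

insert 34 → {34}
insert 27 → {27, 34}
insert 36 → {27, 34, 36}
dequeue next → 27; now {34, 36}
dequeue next → 34; now {36}
dequeue next → 36; now {}
insert 16 → {16}
insert 31 → {16, 31}
insert 39 → {16, 31, 39}
insert 35 → {16, 31, 35, 39}
insert 38 → {16, 31, 35, 38, 39}
dequeue next → 16; now {31, 35, 38, 39}
insert 26 → {26, 31, 35, 38, 39}
insert 25 → {25, 26, 31, 35, 38, 39}
insert 18 → {18, 25, 26, 31, 35, 38, 39}
dequeue next → 18; now {25, 26, 31, 35, 38, 39}
dequeue next → 25; now {26, 31, 35, 38, 39}
dequeue next → 26; now {31, 35, 38, 39}

27 → 34 → 36 → 16 → 18 → 25 → 26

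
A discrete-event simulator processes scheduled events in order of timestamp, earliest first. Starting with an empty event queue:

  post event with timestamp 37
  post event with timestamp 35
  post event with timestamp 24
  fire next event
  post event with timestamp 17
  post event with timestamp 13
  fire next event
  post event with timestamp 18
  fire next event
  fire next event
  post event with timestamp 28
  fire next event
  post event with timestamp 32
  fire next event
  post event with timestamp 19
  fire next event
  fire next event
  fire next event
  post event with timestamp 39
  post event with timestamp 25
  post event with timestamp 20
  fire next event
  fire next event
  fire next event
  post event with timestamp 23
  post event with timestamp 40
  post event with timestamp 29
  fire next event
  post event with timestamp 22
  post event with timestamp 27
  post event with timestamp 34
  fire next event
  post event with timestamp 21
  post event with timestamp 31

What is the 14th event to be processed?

insert 37 → {37}
insert 35 → {35, 37}
insert 24 → {24, 35, 37}
fire next event → 24; now {35, 37}
insert 17 → {17, 35, 37}
insert 13 → {13, 17, 35, 37}
fire next event → 13; now {17, 35, 37}
insert 18 → {17, 18, 35, 37}
fire next event → 17; now {18, 35, 37}
fire next event → 18; now {35, 37}
insert 28 → {28, 35, 37}
fire next event → 28; now {35, 37}
insert 32 → {32, 35, 37}
fire next event → 32; now {35, 37}
insert 19 → {19, 35, 37}
fire next event → 19; now {35, 37}
fire next event → 35; now {37}
fire next event → 37; now {}
insert 39 → {39}
insert 25 → {25, 39}
insert 20 → {20, 25, 39}
fire next event → 20; now {25, 39}
fire next event → 25; now {39}
fire next event → 39; now {}
insert 23 → {23}
insert 40 → {23, 40}
insert 29 → {23, 29, 40}
fire next event → 23; now {29, 40}
insert 22 → {22, 29, 40}
insert 27 → {22, 27, 29, 40}
insert 34 → {22, 27, 29, 34, 40}
fire next event → 22; now {27, 29, 34, 40}
insert 21 → {21, 27, 29, 34, 40}
insert 31 → {21, 27, 29, 31, 34, 40}

22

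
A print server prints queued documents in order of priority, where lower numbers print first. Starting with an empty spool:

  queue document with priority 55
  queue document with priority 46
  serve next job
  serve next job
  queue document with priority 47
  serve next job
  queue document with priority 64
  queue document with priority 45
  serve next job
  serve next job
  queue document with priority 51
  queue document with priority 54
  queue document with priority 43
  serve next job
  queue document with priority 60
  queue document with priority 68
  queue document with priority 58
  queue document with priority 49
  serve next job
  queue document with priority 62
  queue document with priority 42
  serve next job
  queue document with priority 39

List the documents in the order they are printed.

46 → 55 → 47 → 45 → 64 → 43 → 49 → 42

insert 55 → {55}
insert 46 → {46, 55}
serve next job → 46; now {55}
serve next job → 55; now {}
insert 47 → {47}
serve next job → 47; now {}
insert 64 → {64}
insert 45 → {45, 64}
serve next job → 45; now {64}
serve next job → 64; now {}
insert 51 → {51}
insert 54 → {51, 54}
insert 43 → {43, 51, 54}
serve next job → 43; now {51, 54}
insert 60 → {51, 54, 60}
insert 68 → {51, 54, 60, 68}
insert 58 → {51, 54, 58, 60, 68}
insert 49 → {49, 51, 54, 58, 60, 68}
serve next job → 49; now {51, 54, 58, 60, 68}
insert 62 → {51, 54, 58, 60, 62, 68}
insert 42 → {42, 51, 54, 58, 60, 62, 68}
serve next job → 42; now {51, 54, 58, 60, 62, 68}
insert 39 → {39, 51, 54, 58, 60, 62, 68}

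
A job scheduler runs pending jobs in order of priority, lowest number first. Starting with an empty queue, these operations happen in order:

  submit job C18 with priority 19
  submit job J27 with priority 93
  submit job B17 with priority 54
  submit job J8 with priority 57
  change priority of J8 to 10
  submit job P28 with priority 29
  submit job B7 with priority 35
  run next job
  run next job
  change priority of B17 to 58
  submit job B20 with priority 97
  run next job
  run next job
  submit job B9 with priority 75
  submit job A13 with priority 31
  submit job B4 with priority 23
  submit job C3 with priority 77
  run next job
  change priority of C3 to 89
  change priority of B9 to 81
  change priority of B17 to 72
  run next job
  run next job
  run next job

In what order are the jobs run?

J8, C18, P28, B7, B4, A13, B17, B9

add C18 (priority 19) → {C18:19}
add J27 (priority 93) → {C18:19, J27:93}
add B17 (priority 54) → {C18:19, B17:54, J27:93}
add J8 (priority 57) → {C18:19, B17:54, J8:57, J27:93}
update J8 to priority 10 → {J8:10, C18:19, B17:54, J27:93}
add P28 (priority 29) → {J8:10, C18:19, P28:29, B17:54, J27:93}
add B7 (priority 35) → {J8:10, C18:19, P28:29, B7:35, B17:54, J27:93}
run next job → J8; now {C18:19, P28:29, B7:35, B17:54, J27:93}
run next job → C18; now {P28:29, B7:35, B17:54, J27:93}
update B17 to priority 58 → {P28:29, B7:35, B17:58, J27:93}
add B20 (priority 97) → {P28:29, B7:35, B17:58, J27:93, B20:97}
run next job → P28; now {B7:35, B17:58, J27:93, B20:97}
run next job → B7; now {B17:58, J27:93, B20:97}
add B9 (priority 75) → {B17:58, B9:75, J27:93, B20:97}
add A13 (priority 31) → {A13:31, B17:58, B9:75, J27:93, B20:97}
add B4 (priority 23) → {B4:23, A13:31, B17:58, B9:75, J27:93, B20:97}
add C3 (priority 77) → {B4:23, A13:31, B17:58, B9:75, C3:77, J27:93, B20:97}
run next job → B4; now {A13:31, B17:58, B9:75, C3:77, J27:93, B20:97}
update C3 to priority 89 → {A13:31, B17:58, B9:75, C3:89, J27:93, B20:97}
update B9 to priority 81 → {A13:31, B17:58, B9:81, C3:89, J27:93, B20:97}
update B17 to priority 72 → {A13:31, B17:72, B9:81, C3:89, J27:93, B20:97}
run next job → A13; now {B17:72, B9:81, C3:89, J27:93, B20:97}
run next job → B17; now {B9:81, C3:89, J27:93, B20:97}
run next job → B9; now {C3:89, J27:93, B20:97}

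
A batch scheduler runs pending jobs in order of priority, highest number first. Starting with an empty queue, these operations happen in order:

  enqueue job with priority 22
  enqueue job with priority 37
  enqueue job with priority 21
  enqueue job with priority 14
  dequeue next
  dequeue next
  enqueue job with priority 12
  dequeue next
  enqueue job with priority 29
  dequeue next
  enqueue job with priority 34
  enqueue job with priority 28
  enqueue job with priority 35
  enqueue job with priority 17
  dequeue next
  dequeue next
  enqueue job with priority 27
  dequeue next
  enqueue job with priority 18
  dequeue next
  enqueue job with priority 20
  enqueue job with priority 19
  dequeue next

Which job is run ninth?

insert 22 → {22}
insert 37 → {37, 22}
insert 21 → {37, 22, 21}
insert 14 → {37, 22, 21, 14}
dequeue next → 37; now {22, 21, 14}
dequeue next → 22; now {21, 14}
insert 12 → {21, 14, 12}
dequeue next → 21; now {14, 12}
insert 29 → {29, 14, 12}
dequeue next → 29; now {14, 12}
insert 34 → {34, 14, 12}
insert 28 → {34, 28, 14, 12}
insert 35 → {35, 34, 28, 14, 12}
insert 17 → {35, 34, 28, 17, 14, 12}
dequeue next → 35; now {34, 28, 17, 14, 12}
dequeue next → 34; now {28, 17, 14, 12}
insert 27 → {28, 27, 17, 14, 12}
dequeue next → 28; now {27, 17, 14, 12}
insert 18 → {27, 18, 17, 14, 12}
dequeue next → 27; now {18, 17, 14, 12}
insert 20 → {20, 18, 17, 14, 12}
insert 19 → {20, 19, 18, 17, 14, 12}
dequeue next → 20; now {19, 18, 17, 14, 12}

20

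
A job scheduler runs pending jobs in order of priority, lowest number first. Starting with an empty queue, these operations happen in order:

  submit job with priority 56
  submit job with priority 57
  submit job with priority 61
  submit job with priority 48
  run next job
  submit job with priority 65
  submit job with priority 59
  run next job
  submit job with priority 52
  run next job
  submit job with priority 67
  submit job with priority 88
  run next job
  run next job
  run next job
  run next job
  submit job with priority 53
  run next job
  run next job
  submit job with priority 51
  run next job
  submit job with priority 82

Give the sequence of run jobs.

48 → 56 → 52 → 57 → 59 → 61 → 65 → 53 → 67 → 51

insert 56 → {56}
insert 57 → {56, 57}
insert 61 → {56, 57, 61}
insert 48 → {48, 56, 57, 61}
run next job → 48; now {56, 57, 61}
insert 65 → {56, 57, 61, 65}
insert 59 → {56, 57, 59, 61, 65}
run next job → 56; now {57, 59, 61, 65}
insert 52 → {52, 57, 59, 61, 65}
run next job → 52; now {57, 59, 61, 65}
insert 67 → {57, 59, 61, 65, 67}
insert 88 → {57, 59, 61, 65, 67, 88}
run next job → 57; now {59, 61, 65, 67, 88}
run next job → 59; now {61, 65, 67, 88}
run next job → 61; now {65, 67, 88}
run next job → 65; now {67, 88}
insert 53 → {53, 67, 88}
run next job → 53; now {67, 88}
run next job → 67; now {88}
insert 51 → {51, 88}
run next job → 51; now {88}
insert 82 → {82, 88}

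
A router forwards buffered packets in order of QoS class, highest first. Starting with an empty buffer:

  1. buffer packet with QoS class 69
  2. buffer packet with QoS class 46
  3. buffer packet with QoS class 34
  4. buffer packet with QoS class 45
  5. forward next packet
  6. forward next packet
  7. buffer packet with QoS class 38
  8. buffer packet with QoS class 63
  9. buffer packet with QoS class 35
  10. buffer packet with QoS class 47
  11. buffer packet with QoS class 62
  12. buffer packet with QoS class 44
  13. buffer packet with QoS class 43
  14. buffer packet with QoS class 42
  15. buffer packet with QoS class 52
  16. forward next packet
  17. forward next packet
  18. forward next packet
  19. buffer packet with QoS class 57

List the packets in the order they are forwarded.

insert 69 → {69}
insert 46 → {69, 46}
insert 34 → {69, 46, 34}
insert 45 → {69, 46, 45, 34}
forward next packet → 69; now {46, 45, 34}
forward next packet → 46; now {45, 34}
insert 38 → {45, 38, 34}
insert 63 → {63, 45, 38, 34}
insert 35 → {63, 45, 38, 35, 34}
insert 47 → {63, 47, 45, 38, 35, 34}
insert 62 → {63, 62, 47, 45, 38, 35, 34}
insert 44 → {63, 62, 47, 45, 44, 38, 35, 34}
insert 43 → {63, 62, 47, 45, 44, 43, 38, 35, 34}
insert 42 → {63, 62, 47, 45, 44, 43, 42, 38, 35, 34}
insert 52 → {63, 62, 52, 47, 45, 44, 43, 42, 38, 35, 34}
forward next packet → 63; now {62, 52, 47, 45, 44, 43, 42, 38, 35, 34}
forward next packet → 62; now {52, 47, 45, 44, 43, 42, 38, 35, 34}
forward next packet → 52; now {47, 45, 44, 43, 42, 38, 35, 34}
insert 57 → {57, 47, 45, 44, 43, 42, 38, 35, 34}

[69, 46, 63, 62, 52]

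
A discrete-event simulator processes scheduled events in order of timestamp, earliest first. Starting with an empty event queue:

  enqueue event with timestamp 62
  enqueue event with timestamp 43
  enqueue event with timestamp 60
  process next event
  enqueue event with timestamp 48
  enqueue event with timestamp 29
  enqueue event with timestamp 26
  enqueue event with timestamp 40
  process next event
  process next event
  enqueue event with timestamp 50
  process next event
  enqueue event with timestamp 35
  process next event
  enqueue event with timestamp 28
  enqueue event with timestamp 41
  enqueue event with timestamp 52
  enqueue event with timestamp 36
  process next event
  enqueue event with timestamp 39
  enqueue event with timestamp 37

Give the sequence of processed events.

43 → 26 → 29 → 40 → 35 → 28

insert 62 → {62}
insert 43 → {43, 62}
insert 60 → {43, 60, 62}
process next event → 43; now {60, 62}
insert 48 → {48, 60, 62}
insert 29 → {29, 48, 60, 62}
insert 26 → {26, 29, 48, 60, 62}
insert 40 → {26, 29, 40, 48, 60, 62}
process next event → 26; now {29, 40, 48, 60, 62}
process next event → 29; now {40, 48, 60, 62}
insert 50 → {40, 48, 50, 60, 62}
process next event → 40; now {48, 50, 60, 62}
insert 35 → {35, 48, 50, 60, 62}
process next event → 35; now {48, 50, 60, 62}
insert 28 → {28, 48, 50, 60, 62}
insert 41 → {28, 41, 48, 50, 60, 62}
insert 52 → {28, 41, 48, 50, 52, 60, 62}
insert 36 → {28, 36, 41, 48, 50, 52, 60, 62}
process next event → 28; now {36, 41, 48, 50, 52, 60, 62}
insert 39 → {36, 39, 41, 48, 50, 52, 60, 62}
insert 37 → {36, 37, 39, 41, 48, 50, 52, 60, 62}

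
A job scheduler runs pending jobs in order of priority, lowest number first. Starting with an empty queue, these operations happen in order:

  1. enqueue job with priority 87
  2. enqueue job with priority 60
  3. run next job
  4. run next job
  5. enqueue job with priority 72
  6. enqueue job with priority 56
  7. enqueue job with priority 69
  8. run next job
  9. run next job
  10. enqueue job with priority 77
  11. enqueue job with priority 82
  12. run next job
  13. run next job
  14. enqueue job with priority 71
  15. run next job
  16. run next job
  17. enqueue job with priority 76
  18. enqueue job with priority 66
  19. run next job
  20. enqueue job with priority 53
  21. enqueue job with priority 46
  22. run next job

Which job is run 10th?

insert 87 → {87}
insert 60 → {60, 87}
run next job → 60; now {87}
run next job → 87; now {}
insert 72 → {72}
insert 56 → {56, 72}
insert 69 → {56, 69, 72}
run next job → 56; now {69, 72}
run next job → 69; now {72}
insert 77 → {72, 77}
insert 82 → {72, 77, 82}
run next job → 72; now {77, 82}
run next job → 77; now {82}
insert 71 → {71, 82}
run next job → 71; now {82}
run next job → 82; now {}
insert 76 → {76}
insert 66 → {66, 76}
run next job → 66; now {76}
insert 53 → {53, 76}
insert 46 → {46, 53, 76}
run next job → 46; now {53, 76}

46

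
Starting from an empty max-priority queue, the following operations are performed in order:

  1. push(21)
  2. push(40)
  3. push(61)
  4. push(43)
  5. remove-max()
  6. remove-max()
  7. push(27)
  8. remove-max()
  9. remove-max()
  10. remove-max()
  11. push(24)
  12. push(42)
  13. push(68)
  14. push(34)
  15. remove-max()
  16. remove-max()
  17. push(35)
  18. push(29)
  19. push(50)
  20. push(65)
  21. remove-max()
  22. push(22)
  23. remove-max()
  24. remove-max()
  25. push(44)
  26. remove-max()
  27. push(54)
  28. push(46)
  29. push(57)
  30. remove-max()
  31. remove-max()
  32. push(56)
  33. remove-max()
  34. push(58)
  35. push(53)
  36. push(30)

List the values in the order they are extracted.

insert 21 → {21}
insert 40 → {40, 21}
insert 61 → {61, 40, 21}
insert 43 → {61, 43, 40, 21}
remove-max → 61; now {43, 40, 21}
remove-max → 43; now {40, 21}
insert 27 → {40, 27, 21}
remove-max → 40; now {27, 21}
remove-max → 27; now {21}
remove-max → 21; now {}
insert 24 → {24}
insert 42 → {42, 24}
insert 68 → {68, 42, 24}
insert 34 → {68, 42, 34, 24}
remove-max → 68; now {42, 34, 24}
remove-max → 42; now {34, 24}
insert 35 → {35, 34, 24}
insert 29 → {35, 34, 29, 24}
insert 50 → {50, 35, 34, 29, 24}
insert 65 → {65, 50, 35, 34, 29, 24}
remove-max → 65; now {50, 35, 34, 29, 24}
insert 22 → {50, 35, 34, 29, 24, 22}
remove-max → 50; now {35, 34, 29, 24, 22}
remove-max → 35; now {34, 29, 24, 22}
insert 44 → {44, 34, 29, 24, 22}
remove-max → 44; now {34, 29, 24, 22}
insert 54 → {54, 34, 29, 24, 22}
insert 46 → {54, 46, 34, 29, 24, 22}
insert 57 → {57, 54, 46, 34, 29, 24, 22}
remove-max → 57; now {54, 46, 34, 29, 24, 22}
remove-max → 54; now {46, 34, 29, 24, 22}
insert 56 → {56, 46, 34, 29, 24, 22}
remove-max → 56; now {46, 34, 29, 24, 22}
insert 58 → {58, 46, 34, 29, 24, 22}
insert 53 → {58, 53, 46, 34, 29, 24, 22}
insert 30 → {58, 53, 46, 34, 30, 29, 24, 22}

[61, 43, 40, 27, 21, 68, 42, 65, 50, 35, 44, 57, 54, 56]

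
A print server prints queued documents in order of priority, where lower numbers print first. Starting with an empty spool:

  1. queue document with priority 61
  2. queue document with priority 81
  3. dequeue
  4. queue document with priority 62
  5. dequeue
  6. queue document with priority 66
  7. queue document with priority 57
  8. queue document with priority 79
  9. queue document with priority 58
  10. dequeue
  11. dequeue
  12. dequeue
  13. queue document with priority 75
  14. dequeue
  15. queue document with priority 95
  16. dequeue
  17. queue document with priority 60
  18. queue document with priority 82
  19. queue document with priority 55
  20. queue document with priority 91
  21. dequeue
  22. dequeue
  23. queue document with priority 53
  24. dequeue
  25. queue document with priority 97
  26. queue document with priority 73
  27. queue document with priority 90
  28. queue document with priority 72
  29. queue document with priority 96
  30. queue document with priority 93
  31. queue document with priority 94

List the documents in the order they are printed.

[61, 62, 57, 58, 66, 75, 79, 55, 60, 53]

insert 61 → {61}
insert 81 → {61, 81}
dequeue → 61; now {81}
insert 62 → {62, 81}
dequeue → 62; now {81}
insert 66 → {66, 81}
insert 57 → {57, 66, 81}
insert 79 → {57, 66, 79, 81}
insert 58 → {57, 58, 66, 79, 81}
dequeue → 57; now {58, 66, 79, 81}
dequeue → 58; now {66, 79, 81}
dequeue → 66; now {79, 81}
insert 75 → {75, 79, 81}
dequeue → 75; now {79, 81}
insert 95 → {79, 81, 95}
dequeue → 79; now {81, 95}
insert 60 → {60, 81, 95}
insert 82 → {60, 81, 82, 95}
insert 55 → {55, 60, 81, 82, 95}
insert 91 → {55, 60, 81, 82, 91, 95}
dequeue → 55; now {60, 81, 82, 91, 95}
dequeue → 60; now {81, 82, 91, 95}
insert 53 → {53, 81, 82, 91, 95}
dequeue → 53; now {81, 82, 91, 95}
insert 97 → {81, 82, 91, 95, 97}
insert 73 → {73, 81, 82, 91, 95, 97}
insert 90 → {73, 81, 82, 90, 91, 95, 97}
insert 72 → {72, 73, 81, 82, 90, 91, 95, 97}
insert 96 → {72, 73, 81, 82, 90, 91, 95, 96, 97}
insert 93 → {72, 73, 81, 82, 90, 91, 93, 95, 96, 97}
insert 94 → {72, 73, 81, 82, 90, 91, 93, 94, 95, 96, 97}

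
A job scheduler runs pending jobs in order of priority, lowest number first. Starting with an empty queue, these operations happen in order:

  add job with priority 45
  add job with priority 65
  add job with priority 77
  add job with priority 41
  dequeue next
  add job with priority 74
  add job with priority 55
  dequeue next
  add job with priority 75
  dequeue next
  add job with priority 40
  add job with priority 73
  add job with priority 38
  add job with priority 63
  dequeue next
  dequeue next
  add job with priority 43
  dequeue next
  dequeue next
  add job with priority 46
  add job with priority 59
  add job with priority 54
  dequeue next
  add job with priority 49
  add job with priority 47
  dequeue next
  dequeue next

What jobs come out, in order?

[41, 45, 55, 38, 40, 43, 63, 46, 47, 49]

insert 45 → {45}
insert 65 → {45, 65}
insert 77 → {45, 65, 77}
insert 41 → {41, 45, 65, 77}
dequeue next → 41; now {45, 65, 77}
insert 74 → {45, 65, 74, 77}
insert 55 → {45, 55, 65, 74, 77}
dequeue next → 45; now {55, 65, 74, 77}
insert 75 → {55, 65, 74, 75, 77}
dequeue next → 55; now {65, 74, 75, 77}
insert 40 → {40, 65, 74, 75, 77}
insert 73 → {40, 65, 73, 74, 75, 77}
insert 38 → {38, 40, 65, 73, 74, 75, 77}
insert 63 → {38, 40, 63, 65, 73, 74, 75, 77}
dequeue next → 38; now {40, 63, 65, 73, 74, 75, 77}
dequeue next → 40; now {63, 65, 73, 74, 75, 77}
insert 43 → {43, 63, 65, 73, 74, 75, 77}
dequeue next → 43; now {63, 65, 73, 74, 75, 77}
dequeue next → 63; now {65, 73, 74, 75, 77}
insert 46 → {46, 65, 73, 74, 75, 77}
insert 59 → {46, 59, 65, 73, 74, 75, 77}
insert 54 → {46, 54, 59, 65, 73, 74, 75, 77}
dequeue next → 46; now {54, 59, 65, 73, 74, 75, 77}
insert 49 → {49, 54, 59, 65, 73, 74, 75, 77}
insert 47 → {47, 49, 54, 59, 65, 73, 74, 75, 77}
dequeue next → 47; now {49, 54, 59, 65, 73, 74, 75, 77}
dequeue next → 49; now {54, 59, 65, 73, 74, 75, 77}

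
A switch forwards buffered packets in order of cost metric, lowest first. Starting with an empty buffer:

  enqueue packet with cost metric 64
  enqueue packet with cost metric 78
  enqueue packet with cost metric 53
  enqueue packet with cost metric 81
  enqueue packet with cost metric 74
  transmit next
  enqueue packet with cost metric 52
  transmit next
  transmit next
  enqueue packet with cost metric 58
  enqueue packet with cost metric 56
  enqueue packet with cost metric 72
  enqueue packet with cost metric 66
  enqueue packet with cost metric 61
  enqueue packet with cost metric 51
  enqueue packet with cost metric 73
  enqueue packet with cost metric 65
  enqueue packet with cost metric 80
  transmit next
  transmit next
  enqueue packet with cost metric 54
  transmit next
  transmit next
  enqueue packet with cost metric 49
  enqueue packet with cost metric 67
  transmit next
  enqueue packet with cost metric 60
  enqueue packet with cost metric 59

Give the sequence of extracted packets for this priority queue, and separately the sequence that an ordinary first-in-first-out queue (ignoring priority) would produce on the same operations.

insert 64 → {64}
insert 78 → {64, 78}
insert 53 → {53, 64, 78}
insert 81 → {53, 64, 78, 81}
insert 74 → {53, 64, 74, 78, 81}
transmit next → 53; now {64, 74, 78, 81}
insert 52 → {52, 64, 74, 78, 81}
transmit next → 52; now {64, 74, 78, 81}
transmit next → 64; now {74, 78, 81}
insert 58 → {58, 74, 78, 81}
insert 56 → {56, 58, 74, 78, 81}
insert 72 → {56, 58, 72, 74, 78, 81}
insert 66 → {56, 58, 66, 72, 74, 78, 81}
insert 61 → {56, 58, 61, 66, 72, 74, 78, 81}
insert 51 → {51, 56, 58, 61, 66, 72, 74, 78, 81}
insert 73 → {51, 56, 58, 61, 66, 72, 73, 74, 78, 81}
insert 65 → {51, 56, 58, 61, 65, 66, 72, 73, 74, 78, 81}
insert 80 → {51, 56, 58, 61, 65, 66, 72, 73, 74, 78, 80, 81}
transmit next → 51; now {56, 58, 61, 65, 66, 72, 73, 74, 78, 80, 81}
transmit next → 56; now {58, 61, 65, 66, 72, 73, 74, 78, 80, 81}
insert 54 → {54, 58, 61, 65, 66, 72, 73, 74, 78, 80, 81}
transmit next → 54; now {58, 61, 65, 66, 72, 73, 74, 78, 80, 81}
transmit next → 58; now {61, 65, 66, 72, 73, 74, 78, 80, 81}
insert 49 → {49, 61, 65, 66, 72, 73, 74, 78, 80, 81}
insert 67 → {49, 61, 65, 66, 67, 72, 73, 74, 78, 80, 81}
transmit next → 49; now {61, 65, 66, 67, 72, 73, 74, 78, 80, 81}
insert 60 → {60, 61, 65, 66, 67, 72, 73, 74, 78, 80, 81}
insert 59 → {59, 60, 61, 65, 66, 67, 72, 73, 74, 78, 80, 81}

priority queue: 53, 52, 64, 51, 56, 54, 58, 49; FIFO queue: 64, 78, 53, 81, 74, 52, 58, 56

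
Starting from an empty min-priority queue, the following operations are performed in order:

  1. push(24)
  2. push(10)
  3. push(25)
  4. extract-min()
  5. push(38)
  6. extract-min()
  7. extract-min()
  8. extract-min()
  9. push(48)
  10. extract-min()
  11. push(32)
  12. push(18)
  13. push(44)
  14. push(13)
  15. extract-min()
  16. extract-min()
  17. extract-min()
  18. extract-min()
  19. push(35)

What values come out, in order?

insert 24 → {24}
insert 10 → {10, 24}
insert 25 → {10, 24, 25}
extract-min → 10; now {24, 25}
insert 38 → {24, 25, 38}
extract-min → 24; now {25, 38}
extract-min → 25; now {38}
extract-min → 38; now {}
insert 48 → {48}
extract-min → 48; now {}
insert 32 → {32}
insert 18 → {18, 32}
insert 44 → {18, 32, 44}
insert 13 → {13, 18, 32, 44}
extract-min → 13; now {18, 32, 44}
extract-min → 18; now {32, 44}
extract-min → 32; now {44}
extract-min → 44; now {}
insert 35 → {35}

10, 24, 25, 38, 48, 13, 18, 32, 44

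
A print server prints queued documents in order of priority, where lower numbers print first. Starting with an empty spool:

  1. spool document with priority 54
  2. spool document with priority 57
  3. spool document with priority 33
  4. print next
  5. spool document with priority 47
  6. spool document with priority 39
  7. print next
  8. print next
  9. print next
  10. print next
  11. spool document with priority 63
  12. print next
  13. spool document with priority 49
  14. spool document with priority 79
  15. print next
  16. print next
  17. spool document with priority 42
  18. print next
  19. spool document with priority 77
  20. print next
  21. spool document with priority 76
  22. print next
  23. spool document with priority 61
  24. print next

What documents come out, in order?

33 → 39 → 47 → 54 → 57 → 63 → 49 → 79 → 42 → 77 → 76 → 61

insert 54 → {54}
insert 57 → {54, 57}
insert 33 → {33, 54, 57}
print next → 33; now {54, 57}
insert 47 → {47, 54, 57}
insert 39 → {39, 47, 54, 57}
print next → 39; now {47, 54, 57}
print next → 47; now {54, 57}
print next → 54; now {57}
print next → 57; now {}
insert 63 → {63}
print next → 63; now {}
insert 49 → {49}
insert 79 → {49, 79}
print next → 49; now {79}
print next → 79; now {}
insert 42 → {42}
print next → 42; now {}
insert 77 → {77}
print next → 77; now {}
insert 76 → {76}
print next → 76; now {}
insert 61 → {61}
print next → 61; now {}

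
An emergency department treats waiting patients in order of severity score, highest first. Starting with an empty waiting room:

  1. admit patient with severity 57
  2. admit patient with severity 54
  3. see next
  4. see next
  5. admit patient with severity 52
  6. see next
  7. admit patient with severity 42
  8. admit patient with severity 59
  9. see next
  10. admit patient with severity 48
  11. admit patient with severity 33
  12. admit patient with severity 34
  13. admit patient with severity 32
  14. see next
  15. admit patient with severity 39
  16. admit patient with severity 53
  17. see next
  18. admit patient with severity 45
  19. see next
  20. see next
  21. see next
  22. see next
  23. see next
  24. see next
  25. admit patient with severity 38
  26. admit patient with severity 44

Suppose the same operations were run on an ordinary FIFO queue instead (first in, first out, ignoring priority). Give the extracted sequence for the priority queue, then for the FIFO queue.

insert 57 → {57}
insert 54 → {57, 54}
see next → 57; now {54}
see next → 54; now {}
insert 52 → {52}
see next → 52; now {}
insert 42 → {42}
insert 59 → {59, 42}
see next → 59; now {42}
insert 48 → {48, 42}
insert 33 → {48, 42, 33}
insert 34 → {48, 42, 34, 33}
insert 32 → {48, 42, 34, 33, 32}
see next → 48; now {42, 34, 33, 32}
insert 39 → {42, 39, 34, 33, 32}
insert 53 → {53, 42, 39, 34, 33, 32}
see next → 53; now {42, 39, 34, 33, 32}
insert 45 → {45, 42, 39, 34, 33, 32}
see next → 45; now {42, 39, 34, 33, 32}
see next → 42; now {39, 34, 33, 32}
see next → 39; now {34, 33, 32}
see next → 34; now {33, 32}
see next → 33; now {32}
see next → 32; now {}
insert 38 → {38}
insert 44 → {44, 38}

priority queue: 57 → 54 → 52 → 59 → 48 → 53 → 45 → 42 → 39 → 34 → 33 → 32; FIFO queue: [57, 54, 52, 42, 59, 48, 33, 34, 32, 39, 53, 45]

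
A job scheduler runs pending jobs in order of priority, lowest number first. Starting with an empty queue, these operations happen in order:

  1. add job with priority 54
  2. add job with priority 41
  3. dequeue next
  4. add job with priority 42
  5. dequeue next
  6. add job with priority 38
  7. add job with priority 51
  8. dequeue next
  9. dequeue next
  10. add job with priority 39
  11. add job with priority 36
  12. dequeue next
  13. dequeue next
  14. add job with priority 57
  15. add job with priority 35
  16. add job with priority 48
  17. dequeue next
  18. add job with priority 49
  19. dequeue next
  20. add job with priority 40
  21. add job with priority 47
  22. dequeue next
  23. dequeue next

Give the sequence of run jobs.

41 → 42 → 38 → 51 → 36 → 39 → 35 → 48 → 40 → 47

insert 54 → {54}
insert 41 → {41, 54}
dequeue next → 41; now {54}
insert 42 → {42, 54}
dequeue next → 42; now {54}
insert 38 → {38, 54}
insert 51 → {38, 51, 54}
dequeue next → 38; now {51, 54}
dequeue next → 51; now {54}
insert 39 → {39, 54}
insert 36 → {36, 39, 54}
dequeue next → 36; now {39, 54}
dequeue next → 39; now {54}
insert 57 → {54, 57}
insert 35 → {35, 54, 57}
insert 48 → {35, 48, 54, 57}
dequeue next → 35; now {48, 54, 57}
insert 49 → {48, 49, 54, 57}
dequeue next → 48; now {49, 54, 57}
insert 40 → {40, 49, 54, 57}
insert 47 → {40, 47, 49, 54, 57}
dequeue next → 40; now {47, 49, 54, 57}
dequeue next → 47; now {49, 54, 57}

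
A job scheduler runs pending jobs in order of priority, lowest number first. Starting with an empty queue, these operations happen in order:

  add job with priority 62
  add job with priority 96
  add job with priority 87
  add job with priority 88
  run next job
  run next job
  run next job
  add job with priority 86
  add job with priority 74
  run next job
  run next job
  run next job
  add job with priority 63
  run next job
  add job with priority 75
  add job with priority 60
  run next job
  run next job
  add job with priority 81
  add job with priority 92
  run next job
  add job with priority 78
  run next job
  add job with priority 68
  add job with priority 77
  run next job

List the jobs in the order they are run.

62 → 87 → 88 → 74 → 86 → 96 → 63 → 60 → 75 → 81 → 78 → 68

insert 62 → {62}
insert 96 → {62, 96}
insert 87 → {62, 87, 96}
insert 88 → {62, 87, 88, 96}
run next job → 62; now {87, 88, 96}
run next job → 87; now {88, 96}
run next job → 88; now {96}
insert 86 → {86, 96}
insert 74 → {74, 86, 96}
run next job → 74; now {86, 96}
run next job → 86; now {96}
run next job → 96; now {}
insert 63 → {63}
run next job → 63; now {}
insert 75 → {75}
insert 60 → {60, 75}
run next job → 60; now {75}
run next job → 75; now {}
insert 81 → {81}
insert 92 → {81, 92}
run next job → 81; now {92}
insert 78 → {78, 92}
run next job → 78; now {92}
insert 68 → {68, 92}
insert 77 → {68, 77, 92}
run next job → 68; now {77, 92}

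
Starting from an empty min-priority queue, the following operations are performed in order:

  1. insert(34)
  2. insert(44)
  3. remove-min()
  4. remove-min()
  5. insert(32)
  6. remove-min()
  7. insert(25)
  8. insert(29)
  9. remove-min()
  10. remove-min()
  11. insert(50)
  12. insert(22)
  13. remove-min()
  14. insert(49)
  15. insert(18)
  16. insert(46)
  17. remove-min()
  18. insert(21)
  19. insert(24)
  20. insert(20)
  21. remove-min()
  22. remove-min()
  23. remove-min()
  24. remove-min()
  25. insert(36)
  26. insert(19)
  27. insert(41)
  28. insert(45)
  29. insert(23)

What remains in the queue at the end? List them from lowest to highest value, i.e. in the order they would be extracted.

insert 34 → {34}
insert 44 → {34, 44}
remove-min → 34; now {44}
remove-min → 44; now {}
insert 32 → {32}
remove-min → 32; now {}
insert 25 → {25}
insert 29 → {25, 29}
remove-min → 25; now {29}
remove-min → 29; now {}
insert 50 → {50}
insert 22 → {22, 50}
remove-min → 22; now {50}
insert 49 → {49, 50}
insert 18 → {18, 49, 50}
insert 46 → {18, 46, 49, 50}
remove-min → 18; now {46, 49, 50}
insert 21 → {21, 46, 49, 50}
insert 24 → {21, 24, 46, 49, 50}
insert 20 → {20, 21, 24, 46, 49, 50}
remove-min → 20; now {21, 24, 46, 49, 50}
remove-min → 21; now {24, 46, 49, 50}
remove-min → 24; now {46, 49, 50}
remove-min → 46; now {49, 50}
insert 36 → {36, 49, 50}
insert 19 → {19, 36, 49, 50}
insert 41 → {19, 36, 41, 49, 50}
insert 45 → {19, 36, 41, 45, 49, 50}
insert 23 → {19, 23, 36, 41, 45, 49, 50}

[19, 23, 36, 41, 45, 49, 50]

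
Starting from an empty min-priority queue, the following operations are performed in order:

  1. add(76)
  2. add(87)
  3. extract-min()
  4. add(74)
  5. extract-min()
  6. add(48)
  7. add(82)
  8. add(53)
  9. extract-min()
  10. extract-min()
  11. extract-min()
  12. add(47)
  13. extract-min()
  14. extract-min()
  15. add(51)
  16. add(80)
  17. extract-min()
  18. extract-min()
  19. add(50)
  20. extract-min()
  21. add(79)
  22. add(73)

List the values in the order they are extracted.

insert 76 → {76}
insert 87 → {76, 87}
extract-min → 76; now {87}
insert 74 → {74, 87}
extract-min → 74; now {87}
insert 48 → {48, 87}
insert 82 → {48, 82, 87}
insert 53 → {48, 53, 82, 87}
extract-min → 48; now {53, 82, 87}
extract-min → 53; now {82, 87}
extract-min → 82; now {87}
insert 47 → {47, 87}
extract-min → 47; now {87}
extract-min → 87; now {}
insert 51 → {51}
insert 80 → {51, 80}
extract-min → 51; now {80}
extract-min → 80; now {}
insert 50 → {50}
extract-min → 50; now {}
insert 79 → {79}
insert 73 → {73, 79}

76 → 74 → 48 → 53 → 82 → 47 → 87 → 51 → 80 → 50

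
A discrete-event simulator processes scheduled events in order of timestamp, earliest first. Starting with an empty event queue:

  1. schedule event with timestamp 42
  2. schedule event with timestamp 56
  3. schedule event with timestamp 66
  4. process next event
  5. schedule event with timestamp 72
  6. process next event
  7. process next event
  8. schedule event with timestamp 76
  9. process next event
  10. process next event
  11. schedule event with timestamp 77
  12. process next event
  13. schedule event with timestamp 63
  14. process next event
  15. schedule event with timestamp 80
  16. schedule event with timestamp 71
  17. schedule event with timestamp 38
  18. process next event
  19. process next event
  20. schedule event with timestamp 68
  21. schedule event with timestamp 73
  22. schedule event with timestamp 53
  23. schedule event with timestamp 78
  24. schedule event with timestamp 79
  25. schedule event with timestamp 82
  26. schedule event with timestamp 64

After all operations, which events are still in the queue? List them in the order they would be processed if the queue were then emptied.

insert 42 → {42}
insert 56 → {42, 56}
insert 66 → {42, 56, 66}
process next event → 42; now {56, 66}
insert 72 → {56, 66, 72}
process next event → 56; now {66, 72}
process next event → 66; now {72}
insert 76 → {72, 76}
process next event → 72; now {76}
process next event → 76; now {}
insert 77 → {77}
process next event → 77; now {}
insert 63 → {63}
process next event → 63; now {}
insert 80 → {80}
insert 71 → {71, 80}
insert 38 → {38, 71, 80}
process next event → 38; now {71, 80}
process next event → 71; now {80}
insert 68 → {68, 80}
insert 73 → {68, 73, 80}
insert 53 → {53, 68, 73, 80}
insert 78 → {53, 68, 73, 78, 80}
insert 79 → {53, 68, 73, 78, 79, 80}
insert 82 → {53, 68, 73, 78, 79, 80, 82}
insert 64 → {53, 64, 68, 73, 78, 79, 80, 82}

53 → 64 → 68 → 73 → 78 → 79 → 80 → 82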